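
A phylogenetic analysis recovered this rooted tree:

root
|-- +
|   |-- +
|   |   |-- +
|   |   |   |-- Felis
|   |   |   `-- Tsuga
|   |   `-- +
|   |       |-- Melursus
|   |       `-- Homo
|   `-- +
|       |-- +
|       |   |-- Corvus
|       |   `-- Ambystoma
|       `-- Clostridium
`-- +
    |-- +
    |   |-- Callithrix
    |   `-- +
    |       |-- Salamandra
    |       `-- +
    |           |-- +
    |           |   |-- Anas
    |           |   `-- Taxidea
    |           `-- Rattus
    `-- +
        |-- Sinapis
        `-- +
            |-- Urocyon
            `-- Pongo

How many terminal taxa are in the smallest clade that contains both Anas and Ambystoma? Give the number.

15

The MRCA of Anas and Ambystoma is the root, so the clade is the entire tree.
That clade contains 15 terminal taxa: Ambystoma, Anas, Callithrix, Clostridium, Corvus, Felis, Homo, Melursus, Pongo, Rattus, Salamandra, Sinapis, Taxidea, Tsuga, Urocyon.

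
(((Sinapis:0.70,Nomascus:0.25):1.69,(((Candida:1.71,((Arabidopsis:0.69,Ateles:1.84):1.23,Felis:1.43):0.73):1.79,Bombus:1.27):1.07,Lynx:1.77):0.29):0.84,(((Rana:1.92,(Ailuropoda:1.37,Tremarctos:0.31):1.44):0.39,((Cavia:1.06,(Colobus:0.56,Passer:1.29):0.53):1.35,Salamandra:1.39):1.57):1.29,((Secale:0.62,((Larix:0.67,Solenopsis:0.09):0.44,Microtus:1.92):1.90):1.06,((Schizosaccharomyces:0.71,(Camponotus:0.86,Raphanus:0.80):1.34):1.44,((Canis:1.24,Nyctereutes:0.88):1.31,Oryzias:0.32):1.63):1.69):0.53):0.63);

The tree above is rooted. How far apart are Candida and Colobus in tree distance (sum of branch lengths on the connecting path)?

11.63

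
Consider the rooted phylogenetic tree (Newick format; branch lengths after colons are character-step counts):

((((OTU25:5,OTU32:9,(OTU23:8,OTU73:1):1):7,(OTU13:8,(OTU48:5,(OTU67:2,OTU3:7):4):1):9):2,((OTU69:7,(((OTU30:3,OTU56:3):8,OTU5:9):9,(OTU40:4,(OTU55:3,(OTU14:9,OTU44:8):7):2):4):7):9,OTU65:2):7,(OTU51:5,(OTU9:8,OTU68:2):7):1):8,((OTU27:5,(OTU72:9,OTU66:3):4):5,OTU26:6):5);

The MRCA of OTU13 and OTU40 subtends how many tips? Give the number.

The MRCA of OTU13 and OTU40 is the node subtending (((OTU25,OTU32,(OTU23,OTU73)),(OTU13,(OTU48,(OTU67,OTU3)))),((OTU69,(((OTU30,OTU56),OTU5),(OTU40,(OTU55,(OTU14,OTU44))))),OTU65),(OTU51,(OTU9,OTU68))).
That clade contains 20 terminal taxa: OTU13, OTU14, OTU23, OTU25, OTU3, OTU30, OTU32, OTU40, OTU44, OTU48, OTU5, OTU51, OTU55, OTU56, OTU65, OTU67, OTU68, OTU69, OTU73, OTU9.

20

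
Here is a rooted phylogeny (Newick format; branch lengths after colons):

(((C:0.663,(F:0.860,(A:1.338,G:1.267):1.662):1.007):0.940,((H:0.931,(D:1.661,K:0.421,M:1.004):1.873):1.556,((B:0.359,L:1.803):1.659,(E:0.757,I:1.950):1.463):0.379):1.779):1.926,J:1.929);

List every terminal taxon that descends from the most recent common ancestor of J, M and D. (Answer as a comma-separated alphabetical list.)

A, B, C, D, E, F, G, H, I, J, K, L, M

Tracing J: it attaches directly to the root.
Tracing M: it sits inside (D,K,M).
Tracing D: it sits inside (D,K,M).
The smallest clade enclosing all 3 is the whole tree (their MRCA is the root), so the answer is all 13 tips in alphabetical order.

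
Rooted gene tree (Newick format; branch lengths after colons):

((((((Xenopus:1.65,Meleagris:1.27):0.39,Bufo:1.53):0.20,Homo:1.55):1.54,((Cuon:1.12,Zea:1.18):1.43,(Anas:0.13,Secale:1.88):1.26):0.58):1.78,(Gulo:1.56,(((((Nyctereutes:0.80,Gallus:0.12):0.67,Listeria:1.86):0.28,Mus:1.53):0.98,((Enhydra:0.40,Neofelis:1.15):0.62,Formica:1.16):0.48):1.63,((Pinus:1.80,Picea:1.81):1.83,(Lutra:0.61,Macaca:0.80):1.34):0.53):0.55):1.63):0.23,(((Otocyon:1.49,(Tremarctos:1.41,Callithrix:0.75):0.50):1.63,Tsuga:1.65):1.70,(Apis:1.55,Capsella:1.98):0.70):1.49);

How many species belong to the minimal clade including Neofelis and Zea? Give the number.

The MRCA of Neofelis and Zea is the node subtending (((((Xenopus,Meleagris),Bufo),Homo),((Cuon,Zea),(Anas,Secale))),(Gulo,(((((Nyctereutes,Gallus),Listeria),Mus),((Enhydra,Neofelis),Formica)),((Pinus,Picea),(Lutra,Macaca))))).
That clade contains 20 terminal taxa: Anas, Bufo, Cuon, Enhydra, Formica, Gallus, Gulo, Homo, Listeria, Lutra, Macaca, Meleagris, Mus, Neofelis, Nyctereutes, Picea, Pinus, Secale, Xenopus, Zea.

20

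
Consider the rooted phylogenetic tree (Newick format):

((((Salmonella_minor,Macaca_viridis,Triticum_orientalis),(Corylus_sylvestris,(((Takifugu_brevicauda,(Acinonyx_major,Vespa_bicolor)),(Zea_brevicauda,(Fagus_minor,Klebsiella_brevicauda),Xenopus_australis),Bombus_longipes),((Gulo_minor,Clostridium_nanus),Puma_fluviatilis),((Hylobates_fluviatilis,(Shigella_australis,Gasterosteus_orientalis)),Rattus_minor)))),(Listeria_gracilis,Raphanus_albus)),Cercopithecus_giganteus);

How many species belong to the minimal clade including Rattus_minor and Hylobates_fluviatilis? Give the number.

4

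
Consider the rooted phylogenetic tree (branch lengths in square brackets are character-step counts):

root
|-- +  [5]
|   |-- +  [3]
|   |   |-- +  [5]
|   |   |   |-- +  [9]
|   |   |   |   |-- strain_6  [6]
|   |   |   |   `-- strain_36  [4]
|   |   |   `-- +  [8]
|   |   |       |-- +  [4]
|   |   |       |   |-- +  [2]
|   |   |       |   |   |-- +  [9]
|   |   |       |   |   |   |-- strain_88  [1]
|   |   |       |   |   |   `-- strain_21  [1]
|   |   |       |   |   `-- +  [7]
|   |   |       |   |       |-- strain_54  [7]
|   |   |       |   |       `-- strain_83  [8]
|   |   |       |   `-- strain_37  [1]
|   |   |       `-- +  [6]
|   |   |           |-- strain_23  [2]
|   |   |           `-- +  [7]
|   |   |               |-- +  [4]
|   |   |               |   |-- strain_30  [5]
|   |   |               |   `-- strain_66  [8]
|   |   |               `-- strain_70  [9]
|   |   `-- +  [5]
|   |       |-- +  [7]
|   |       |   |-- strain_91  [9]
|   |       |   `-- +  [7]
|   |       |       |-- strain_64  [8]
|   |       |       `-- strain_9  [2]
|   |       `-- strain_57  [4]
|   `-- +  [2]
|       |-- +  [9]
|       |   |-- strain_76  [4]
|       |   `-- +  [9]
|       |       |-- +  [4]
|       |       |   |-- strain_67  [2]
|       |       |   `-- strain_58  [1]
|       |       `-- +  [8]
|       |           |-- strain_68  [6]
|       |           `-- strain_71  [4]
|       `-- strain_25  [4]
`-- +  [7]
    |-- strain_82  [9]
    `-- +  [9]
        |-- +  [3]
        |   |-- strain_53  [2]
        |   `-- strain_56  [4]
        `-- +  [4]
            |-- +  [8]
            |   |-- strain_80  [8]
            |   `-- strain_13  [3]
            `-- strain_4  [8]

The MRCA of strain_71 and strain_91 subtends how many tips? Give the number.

21

The MRCA of strain_71 and strain_91 is the node subtending ((((strain_6,strain_36),((((strain_88,strain_21),(strain_54,strain_83)),strain_37),(strain_23,((strain_30,strain_66),strain_70)))),((strain_91,(strain_64,strain_9)),strain_57)),((strain_76,((strain_67,strain_58),(strain_68,strain_71))),strain_25)).
That clade contains 21 terminal taxa: strain_21, strain_23, strain_25, strain_30, strain_36, strain_37, strain_54, strain_57, strain_58, strain_6, strain_64, strain_66, strain_67, strain_68, strain_70, strain_71, strain_76, strain_83, strain_88, strain_9, strain_91.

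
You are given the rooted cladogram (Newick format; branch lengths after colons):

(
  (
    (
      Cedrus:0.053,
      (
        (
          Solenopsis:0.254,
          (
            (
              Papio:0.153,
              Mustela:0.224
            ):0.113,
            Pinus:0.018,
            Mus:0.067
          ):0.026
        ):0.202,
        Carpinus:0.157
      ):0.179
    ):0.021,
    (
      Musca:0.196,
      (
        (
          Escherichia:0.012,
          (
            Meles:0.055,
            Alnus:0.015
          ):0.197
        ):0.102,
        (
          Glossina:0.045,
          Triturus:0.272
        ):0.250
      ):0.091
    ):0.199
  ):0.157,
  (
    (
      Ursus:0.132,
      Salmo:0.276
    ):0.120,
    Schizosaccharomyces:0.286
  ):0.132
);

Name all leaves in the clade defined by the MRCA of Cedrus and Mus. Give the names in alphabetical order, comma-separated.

Carpinus, Cedrus, Mus, Mustela, Papio, Pinus, Solenopsis

Tracing Cedrus: it sits inside (Cedrus,((Solenopsis,((Papio,Mustela),Pinus,Mus)),Carpinus)).
Tracing Mus: it sits inside ((Papio,Mustela),Pinus,Mus).
The smallest clade enclosing both is (Cedrus,((Solenopsis,((Papio,Mustela),Pinus,Mus)),Carpinus)); the answer is its 7 terminal taxa in alphabetical order.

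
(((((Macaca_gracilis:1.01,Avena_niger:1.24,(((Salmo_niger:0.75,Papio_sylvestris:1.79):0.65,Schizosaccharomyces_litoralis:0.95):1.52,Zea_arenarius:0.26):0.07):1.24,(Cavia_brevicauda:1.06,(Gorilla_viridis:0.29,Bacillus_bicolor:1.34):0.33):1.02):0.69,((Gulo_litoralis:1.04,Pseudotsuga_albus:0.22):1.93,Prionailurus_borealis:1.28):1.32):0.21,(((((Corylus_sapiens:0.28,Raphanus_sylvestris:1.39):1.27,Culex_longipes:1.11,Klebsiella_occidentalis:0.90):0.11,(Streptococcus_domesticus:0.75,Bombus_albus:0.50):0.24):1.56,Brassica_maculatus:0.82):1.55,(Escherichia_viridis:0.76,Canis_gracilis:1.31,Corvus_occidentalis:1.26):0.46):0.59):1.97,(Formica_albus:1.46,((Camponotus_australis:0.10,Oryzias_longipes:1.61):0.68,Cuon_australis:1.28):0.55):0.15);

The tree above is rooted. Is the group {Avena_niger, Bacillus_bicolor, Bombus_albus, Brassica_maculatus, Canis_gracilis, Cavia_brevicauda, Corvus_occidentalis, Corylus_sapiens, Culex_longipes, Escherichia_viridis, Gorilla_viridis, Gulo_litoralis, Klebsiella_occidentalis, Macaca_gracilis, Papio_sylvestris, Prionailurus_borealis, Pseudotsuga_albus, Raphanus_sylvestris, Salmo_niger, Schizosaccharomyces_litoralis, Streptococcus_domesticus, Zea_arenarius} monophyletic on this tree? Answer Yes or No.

Yes

The most recent common ancestor of these taxa subtends ((((Macaca_gracilis,Avena_niger,(((Salmo_niger,Papio_sylvestris),Schizosaccharomyces_litoralis),Zea_arenarius)),(Cavia_brevicauda,(Gorilla_viridis,Bacillus_bicolor))),((Gulo_litoralis,Pseudotsuga_albus),Prionailurus_borealis)),(((((Corylus_sapiens,Raphanus_sylvestris),Culex_longipes,Klebsiella_occidentalis),(Streptococcus_domesticus,Bombus_albus)),Brassica_maculatus),(Escherichia_viridis,Canis_gracilis,Corvus_occidentalis))).
That clade has exactly 22 tips — every listed taxon and nothing else — so the group is monophyletic.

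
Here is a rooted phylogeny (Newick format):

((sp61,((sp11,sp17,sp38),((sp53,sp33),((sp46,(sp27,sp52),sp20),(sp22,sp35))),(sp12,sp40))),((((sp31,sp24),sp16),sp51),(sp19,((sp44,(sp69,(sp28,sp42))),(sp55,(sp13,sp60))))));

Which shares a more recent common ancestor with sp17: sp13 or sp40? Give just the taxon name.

The MRCA of sp17 and sp40 subtends ((sp11,sp17,sp38),((sp53,sp33),((sp46,(sp27,sp52),sp20),(sp22,sp35))),(sp12,sp40)) (13 taxa).
The MRCA of sp17 and sp13 is the root, subtending the entire tree (26 taxa).
The first is nested inside the second, so sp17 shares a more recent common ancestor with sp40.

sp40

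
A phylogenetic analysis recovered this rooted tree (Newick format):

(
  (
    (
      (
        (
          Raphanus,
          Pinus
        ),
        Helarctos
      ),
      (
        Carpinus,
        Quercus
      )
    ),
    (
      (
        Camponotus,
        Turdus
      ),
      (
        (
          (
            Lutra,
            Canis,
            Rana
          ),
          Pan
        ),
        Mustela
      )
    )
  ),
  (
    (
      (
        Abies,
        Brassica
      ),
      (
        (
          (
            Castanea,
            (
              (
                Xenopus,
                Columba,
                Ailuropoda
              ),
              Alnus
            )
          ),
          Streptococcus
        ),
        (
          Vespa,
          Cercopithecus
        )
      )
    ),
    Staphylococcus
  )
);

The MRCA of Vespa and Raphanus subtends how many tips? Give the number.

The MRCA of Vespa and Raphanus is the root, so the clade is the entire tree.
That clade contains 23 terminal taxa: Abies, Ailuropoda, Alnus, Brassica, Camponotus, Canis, Carpinus, Castanea, Cercopithecus, Columba, Helarctos, Lutra, Mustela, Pan, Pinus, Quercus, Rana, Raphanus, Staphylococcus, Streptococcus, Turdus, Vespa, Xenopus.

23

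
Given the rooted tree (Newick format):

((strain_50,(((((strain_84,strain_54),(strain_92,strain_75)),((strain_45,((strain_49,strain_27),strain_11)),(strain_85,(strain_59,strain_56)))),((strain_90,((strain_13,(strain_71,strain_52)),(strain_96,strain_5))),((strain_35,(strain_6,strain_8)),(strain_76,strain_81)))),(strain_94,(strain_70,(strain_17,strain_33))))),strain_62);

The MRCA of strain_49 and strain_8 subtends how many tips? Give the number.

22

The MRCA of strain_49 and strain_8 is the node subtending ((((strain_84,strain_54),(strain_92,strain_75)),((strain_45,((strain_49,strain_27),strain_11)),(strain_85,(strain_59,strain_56)))),((strain_90,((strain_13,(strain_71,strain_52)),(strain_96,strain_5))),((strain_35,(strain_6,strain_8)),(strain_76,strain_81)))).
That clade contains 22 terminal taxa: strain_11, strain_13, strain_27, strain_35, strain_45, strain_49, strain_5, strain_52, strain_54, strain_56, strain_59, strain_6, strain_71, strain_75, strain_76, strain_8, strain_81, strain_84, strain_85, strain_90, strain_92, strain_96.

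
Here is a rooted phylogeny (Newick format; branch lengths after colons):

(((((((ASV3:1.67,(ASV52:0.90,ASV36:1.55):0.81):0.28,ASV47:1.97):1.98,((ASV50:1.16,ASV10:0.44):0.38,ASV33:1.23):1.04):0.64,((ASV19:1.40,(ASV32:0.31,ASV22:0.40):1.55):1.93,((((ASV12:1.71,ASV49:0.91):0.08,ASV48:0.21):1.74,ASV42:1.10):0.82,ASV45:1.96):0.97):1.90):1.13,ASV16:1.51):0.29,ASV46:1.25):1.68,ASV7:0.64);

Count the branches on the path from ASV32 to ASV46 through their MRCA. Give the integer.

7

The MRCA of ASV32 and ASV46 is the node subtending ((((((ASV3,(ASV52,ASV36)),ASV47),((ASV50,ASV10),ASV33)),((ASV19,(ASV32,ASV22)),((((ASV12,ASV49),ASV48),ASV42),ASV45))),ASV16),ASV46).
From ASV32 up to that node: 6 branches. From ASV46 up to the same node: 1 branch. Total: 6 + 1 = 7.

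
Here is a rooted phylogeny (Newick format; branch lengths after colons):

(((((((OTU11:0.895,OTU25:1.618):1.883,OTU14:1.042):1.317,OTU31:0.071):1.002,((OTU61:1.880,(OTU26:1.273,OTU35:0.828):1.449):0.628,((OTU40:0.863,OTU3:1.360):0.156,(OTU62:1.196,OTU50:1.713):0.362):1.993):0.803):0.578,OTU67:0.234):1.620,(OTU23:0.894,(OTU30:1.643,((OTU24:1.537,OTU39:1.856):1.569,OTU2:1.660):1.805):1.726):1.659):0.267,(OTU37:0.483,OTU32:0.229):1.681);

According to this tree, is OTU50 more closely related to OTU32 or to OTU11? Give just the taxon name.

The MRCA of OTU50 and OTU11 subtends ((((OTU11,OTU25),OTU14),OTU31),((OTU61,(OTU26,OTU35)),((OTU40,OTU3),(OTU62,OTU50)))) (11 taxa).
The MRCA of OTU50 and OTU32 is the root, subtending the entire tree (19 taxa).
The first is nested inside the second, so OTU50 shares a more recent common ancestor with OTU11.

OTU11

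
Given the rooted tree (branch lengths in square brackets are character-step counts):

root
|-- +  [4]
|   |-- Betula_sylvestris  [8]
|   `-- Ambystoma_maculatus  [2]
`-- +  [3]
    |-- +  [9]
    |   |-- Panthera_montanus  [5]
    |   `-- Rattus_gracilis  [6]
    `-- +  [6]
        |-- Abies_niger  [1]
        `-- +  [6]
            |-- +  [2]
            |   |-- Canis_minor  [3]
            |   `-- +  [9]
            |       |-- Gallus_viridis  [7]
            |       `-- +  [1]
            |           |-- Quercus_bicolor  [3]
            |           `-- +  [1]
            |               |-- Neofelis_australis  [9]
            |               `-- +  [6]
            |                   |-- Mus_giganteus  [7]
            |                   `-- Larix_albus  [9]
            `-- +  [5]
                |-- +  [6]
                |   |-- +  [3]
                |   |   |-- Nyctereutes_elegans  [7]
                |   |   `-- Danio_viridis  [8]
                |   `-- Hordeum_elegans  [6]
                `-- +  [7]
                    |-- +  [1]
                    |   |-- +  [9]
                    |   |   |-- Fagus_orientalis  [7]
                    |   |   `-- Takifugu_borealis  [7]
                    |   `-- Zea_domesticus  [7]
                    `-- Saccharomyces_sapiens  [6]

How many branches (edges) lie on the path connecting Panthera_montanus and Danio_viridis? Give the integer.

The MRCA of Panthera_montanus and Danio_viridis is the node subtending ((Panthera_montanus,Rattus_gracilis),(Abies_niger,((Canis_minor,(Gallus_viridis,(Quercus_bicolor,(Neofelis_australis,(Mus_giganteus,Larix_albus))))),(((Nyctereutes_elegans,Danio_viridis),Hordeum_elegans),(((Fagus_orientalis,Takifugu_borealis),Zea_domesticus),Saccharomyces_sapiens))))).
From Panthera_montanus up to that node: 2 branches. From Danio_viridis up to the same node: 6 branches. Total: 2 + 6 = 8.

8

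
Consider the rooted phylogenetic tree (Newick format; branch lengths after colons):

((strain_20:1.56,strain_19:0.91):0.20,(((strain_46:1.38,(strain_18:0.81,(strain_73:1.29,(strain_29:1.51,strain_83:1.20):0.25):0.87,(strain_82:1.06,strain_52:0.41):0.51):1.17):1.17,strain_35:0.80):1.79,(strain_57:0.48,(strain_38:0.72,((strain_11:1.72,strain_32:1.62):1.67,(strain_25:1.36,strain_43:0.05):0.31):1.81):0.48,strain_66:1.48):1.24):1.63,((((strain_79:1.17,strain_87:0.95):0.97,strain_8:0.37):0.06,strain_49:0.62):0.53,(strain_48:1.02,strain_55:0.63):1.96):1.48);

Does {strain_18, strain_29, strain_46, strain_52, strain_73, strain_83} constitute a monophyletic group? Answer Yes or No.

No

The MRCA of the listed taxa subtends (strain_46,(strain_18,(strain_73,(strain_29,strain_83)),(strain_82,strain_52))).
That clade also contains strain_82, which is not in the proposed group, so the group is not monophyletic.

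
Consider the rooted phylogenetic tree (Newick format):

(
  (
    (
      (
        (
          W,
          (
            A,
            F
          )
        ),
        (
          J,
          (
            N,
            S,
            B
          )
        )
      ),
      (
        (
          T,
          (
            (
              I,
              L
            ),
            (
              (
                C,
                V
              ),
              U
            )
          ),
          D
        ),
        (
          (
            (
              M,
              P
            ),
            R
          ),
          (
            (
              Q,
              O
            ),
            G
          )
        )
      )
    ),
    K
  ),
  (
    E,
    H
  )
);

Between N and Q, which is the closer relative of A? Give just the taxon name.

The MRCA of A and N subtends ((W,(A,F)),(J,(N,S,B))) (7 taxa).
The MRCA of A and Q subtends (((W,(A,F)),(J,(N,S,B))),((T,((I,L),((C,V),U)),D),(((M,P),R),((Q,O),G)))) (20 taxa).
The first is nested inside the second, so A shares a more recent common ancestor with N.

N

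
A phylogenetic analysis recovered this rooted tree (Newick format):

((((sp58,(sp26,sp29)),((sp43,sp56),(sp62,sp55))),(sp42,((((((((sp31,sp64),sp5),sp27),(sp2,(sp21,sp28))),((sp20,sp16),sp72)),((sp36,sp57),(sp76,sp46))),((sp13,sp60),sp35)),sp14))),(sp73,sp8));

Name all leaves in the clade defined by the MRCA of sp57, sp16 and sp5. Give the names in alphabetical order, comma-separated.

sp16, sp2, sp20, sp21, sp27, sp28, sp31, sp36, sp46, sp5, sp57, sp64, sp72, sp76

Tracing sp57: it sits inside (sp36,sp57).
Tracing sp16: it sits inside (sp20,sp16).
Tracing sp5: it sits inside ((sp31,sp64),sp5).
The smallest clade enclosing all 3 is ((((((sp31,sp64),sp5),sp27),(sp2,(sp21,sp28))),((sp20,sp16),sp72)),((sp36,sp57),(sp76,sp46))); the answer is its 14 terminal taxa in alphabetical order.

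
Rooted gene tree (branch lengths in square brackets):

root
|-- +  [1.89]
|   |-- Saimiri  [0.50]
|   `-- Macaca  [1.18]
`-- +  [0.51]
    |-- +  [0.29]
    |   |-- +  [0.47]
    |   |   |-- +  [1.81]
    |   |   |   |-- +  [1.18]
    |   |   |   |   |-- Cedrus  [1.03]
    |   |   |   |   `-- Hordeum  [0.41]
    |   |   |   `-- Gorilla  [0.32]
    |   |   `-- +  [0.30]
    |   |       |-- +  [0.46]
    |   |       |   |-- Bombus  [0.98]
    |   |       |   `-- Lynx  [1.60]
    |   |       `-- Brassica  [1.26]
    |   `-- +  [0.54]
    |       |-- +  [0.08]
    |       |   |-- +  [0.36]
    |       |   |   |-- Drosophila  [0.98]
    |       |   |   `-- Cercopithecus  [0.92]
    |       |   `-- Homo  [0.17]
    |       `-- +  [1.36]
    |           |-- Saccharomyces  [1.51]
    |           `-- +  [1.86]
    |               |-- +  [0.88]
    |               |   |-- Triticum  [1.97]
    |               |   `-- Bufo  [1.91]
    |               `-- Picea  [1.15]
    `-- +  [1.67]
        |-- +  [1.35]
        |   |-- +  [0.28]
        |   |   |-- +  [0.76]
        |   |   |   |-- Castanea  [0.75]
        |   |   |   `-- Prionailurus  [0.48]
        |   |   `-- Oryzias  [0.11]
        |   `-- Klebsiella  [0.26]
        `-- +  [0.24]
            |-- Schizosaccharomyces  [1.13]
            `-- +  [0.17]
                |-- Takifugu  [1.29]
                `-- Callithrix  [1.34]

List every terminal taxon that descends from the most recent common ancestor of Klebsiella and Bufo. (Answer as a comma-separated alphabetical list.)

Bombus, Brassica, Bufo, Callithrix, Castanea, Cedrus, Cercopithecus, Drosophila, Gorilla, Homo, Hordeum, Klebsiella, Lynx, Oryzias, Picea, Prionailurus, Saccharomyces, Schizosaccharomyces, Takifugu, Triticum

Tracing Klebsiella: it sits inside (((Castanea,Prionailurus),Oryzias),Klebsiella).
Tracing Bufo: it sits inside (Triticum,Bufo).
The smallest clade enclosing both is (((((Cedrus,Hordeum),Gorilla),((Bombus,Lynx),Brassica)),(((Drosophila,Cercopithecus),Homo),(Saccharomyces,((Triticum,Bufo),Picea)))),((((Castanea,Prionailurus),Oryzias),Klebsiella),(Schizosaccharomyces,(Takifugu,Callithrix)))); the answer is its 20 terminal taxa in alphabetical order.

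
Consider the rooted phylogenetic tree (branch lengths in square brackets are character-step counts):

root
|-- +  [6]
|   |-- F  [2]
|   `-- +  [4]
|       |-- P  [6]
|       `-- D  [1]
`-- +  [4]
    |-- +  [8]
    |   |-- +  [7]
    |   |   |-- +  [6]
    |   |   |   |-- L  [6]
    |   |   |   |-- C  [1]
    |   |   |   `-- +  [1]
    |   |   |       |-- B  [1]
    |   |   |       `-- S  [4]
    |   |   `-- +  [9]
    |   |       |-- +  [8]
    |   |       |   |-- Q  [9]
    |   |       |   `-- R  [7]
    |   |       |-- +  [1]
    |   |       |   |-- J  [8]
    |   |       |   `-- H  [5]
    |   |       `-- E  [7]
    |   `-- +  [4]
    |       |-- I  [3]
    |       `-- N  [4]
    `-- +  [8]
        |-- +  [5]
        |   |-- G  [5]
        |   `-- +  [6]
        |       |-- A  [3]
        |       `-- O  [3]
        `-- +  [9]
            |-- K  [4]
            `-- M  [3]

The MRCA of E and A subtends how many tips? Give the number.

16

The MRCA of E and A is the node subtending ((((L,C,(B,S)),((Q,R),(J,H),E)),(I,N)),((G,(A,O)),(K,M))).
That clade contains 16 terminal taxa: A, B, C, E, G, H, I, J, K, L, M, N, O, Q, R, S.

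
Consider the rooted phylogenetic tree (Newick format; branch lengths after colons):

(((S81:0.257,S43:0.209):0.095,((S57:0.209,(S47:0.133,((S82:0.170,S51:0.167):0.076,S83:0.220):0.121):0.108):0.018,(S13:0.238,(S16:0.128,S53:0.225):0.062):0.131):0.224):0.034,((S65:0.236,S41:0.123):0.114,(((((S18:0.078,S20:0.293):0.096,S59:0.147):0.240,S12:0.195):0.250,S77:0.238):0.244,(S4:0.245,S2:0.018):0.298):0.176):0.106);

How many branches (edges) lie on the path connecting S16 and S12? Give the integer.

10

The MRCA of S16 and S12 is the root of the tree.
From S16 up to that node: 5 branches. From S12 up to the same node: 5 branches. Total: 5 + 5 = 10.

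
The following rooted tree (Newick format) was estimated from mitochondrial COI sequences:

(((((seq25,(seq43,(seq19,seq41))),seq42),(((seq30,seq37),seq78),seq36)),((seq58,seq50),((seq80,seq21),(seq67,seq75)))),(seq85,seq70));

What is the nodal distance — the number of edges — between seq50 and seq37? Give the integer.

The MRCA of seq50 and seq37 is the node subtending ((((seq25,(seq43,(seq19,seq41))),seq42),(((seq30,seq37),seq78),seq36)),((seq58,seq50),((seq80,seq21),(seq67,seq75)))).
From seq50 up to that node: 3 branches. From seq37 up to the same node: 5 branches. Total: 3 + 5 = 8.

8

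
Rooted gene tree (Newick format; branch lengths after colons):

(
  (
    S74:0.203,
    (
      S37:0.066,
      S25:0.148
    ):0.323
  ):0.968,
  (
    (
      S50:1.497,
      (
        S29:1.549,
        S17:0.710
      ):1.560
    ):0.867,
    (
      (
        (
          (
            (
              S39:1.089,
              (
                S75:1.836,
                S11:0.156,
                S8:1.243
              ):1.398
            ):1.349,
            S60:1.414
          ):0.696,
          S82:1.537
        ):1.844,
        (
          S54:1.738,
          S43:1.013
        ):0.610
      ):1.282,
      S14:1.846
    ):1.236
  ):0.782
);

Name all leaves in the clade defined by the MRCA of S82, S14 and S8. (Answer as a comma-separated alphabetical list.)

S11, S14, S39, S43, S54, S60, S75, S8, S82

Tracing S82: it sits inside (((S39,(S75,S11,S8)),S60),S82).
Tracing S14: it sits inside (((((S39,(S75,S11,S8)),S60),S82),(S54,S43)),S14).
Tracing S8: it sits inside (S75,S11,S8).
The smallest clade enclosing all 3 is (((((S39,(S75,S11,S8)),S60),S82),(S54,S43)),S14); the answer is its 9 terminal taxa in alphabetical order.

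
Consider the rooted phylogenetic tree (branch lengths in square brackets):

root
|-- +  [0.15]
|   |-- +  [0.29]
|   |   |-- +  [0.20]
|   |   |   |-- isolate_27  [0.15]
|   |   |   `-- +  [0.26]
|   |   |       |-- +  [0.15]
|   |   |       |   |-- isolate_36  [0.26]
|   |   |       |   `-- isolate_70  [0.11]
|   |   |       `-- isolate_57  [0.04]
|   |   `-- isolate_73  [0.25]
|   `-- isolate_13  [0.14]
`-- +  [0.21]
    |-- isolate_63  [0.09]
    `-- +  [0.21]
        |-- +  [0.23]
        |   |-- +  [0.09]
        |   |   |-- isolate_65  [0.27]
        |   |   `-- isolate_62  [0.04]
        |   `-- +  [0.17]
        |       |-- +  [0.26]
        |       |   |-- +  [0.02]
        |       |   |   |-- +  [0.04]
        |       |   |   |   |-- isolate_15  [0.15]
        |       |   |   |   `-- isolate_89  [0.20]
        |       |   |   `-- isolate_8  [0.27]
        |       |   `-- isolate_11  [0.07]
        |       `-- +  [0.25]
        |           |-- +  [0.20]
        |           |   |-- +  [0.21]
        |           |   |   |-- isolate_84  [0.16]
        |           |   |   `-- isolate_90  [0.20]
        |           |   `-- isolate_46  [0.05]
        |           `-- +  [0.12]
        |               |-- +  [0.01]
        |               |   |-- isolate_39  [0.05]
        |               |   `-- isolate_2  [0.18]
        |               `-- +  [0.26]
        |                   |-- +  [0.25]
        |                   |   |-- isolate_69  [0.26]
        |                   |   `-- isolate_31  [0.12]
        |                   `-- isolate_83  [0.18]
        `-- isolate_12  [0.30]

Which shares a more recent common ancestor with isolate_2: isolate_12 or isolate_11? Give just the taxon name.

The MRCA of isolate_2 and isolate_11 subtends ((((isolate_15,isolate_89),isolate_8),isolate_11),(((isolate_84,isolate_90),isolate_46),((isolate_39,isolate_2),((isolate_69,isolate_31),isolate_83)))) (12 taxa).
The MRCA of isolate_2 and isolate_12 subtends (((isolate_65,isolate_62),((((isolate_15,isolate_89),isolate_8),isolate_11),(((isolate_84,isolate_90),isolate_46),((isolate_39,isolate_2),((isolate_69,isolate_31),isolate_83))))),isolate_12) (15 taxa).
The first is nested inside the second, so isolate_2 shares a more recent common ancestor with isolate_11.

isolate_11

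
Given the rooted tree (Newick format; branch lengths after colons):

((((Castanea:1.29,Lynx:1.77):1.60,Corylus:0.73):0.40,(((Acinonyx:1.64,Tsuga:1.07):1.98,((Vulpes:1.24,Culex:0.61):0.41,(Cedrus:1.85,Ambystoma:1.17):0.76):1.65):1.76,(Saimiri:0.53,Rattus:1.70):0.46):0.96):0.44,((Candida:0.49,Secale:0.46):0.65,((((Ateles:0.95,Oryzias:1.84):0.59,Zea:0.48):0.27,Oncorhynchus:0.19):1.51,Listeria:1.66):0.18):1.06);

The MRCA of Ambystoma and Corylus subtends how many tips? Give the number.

11

The MRCA of Ambystoma and Corylus is the node subtending (((Castanea,Lynx),Corylus),(((Acinonyx,Tsuga),((Vulpes,Culex),(Cedrus,Ambystoma))),(Saimiri,Rattus))).
That clade contains 11 terminal taxa: Acinonyx, Ambystoma, Castanea, Cedrus, Corylus, Culex, Lynx, Rattus, Saimiri, Tsuga, Vulpes.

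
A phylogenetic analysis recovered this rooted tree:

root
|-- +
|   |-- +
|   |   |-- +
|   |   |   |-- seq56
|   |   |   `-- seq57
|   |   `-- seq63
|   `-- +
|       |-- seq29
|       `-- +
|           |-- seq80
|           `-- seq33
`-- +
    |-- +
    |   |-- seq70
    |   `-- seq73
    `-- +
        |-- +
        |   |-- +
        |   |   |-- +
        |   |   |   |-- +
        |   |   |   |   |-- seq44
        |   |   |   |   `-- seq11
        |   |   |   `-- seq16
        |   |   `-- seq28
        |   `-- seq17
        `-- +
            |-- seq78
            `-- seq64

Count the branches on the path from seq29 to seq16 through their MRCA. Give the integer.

9

The MRCA of seq29 and seq16 is the root of the tree.
From seq29 up to that node: 3 branches. From seq16 up to the same node: 6 branches. Total: 3 + 6 = 9.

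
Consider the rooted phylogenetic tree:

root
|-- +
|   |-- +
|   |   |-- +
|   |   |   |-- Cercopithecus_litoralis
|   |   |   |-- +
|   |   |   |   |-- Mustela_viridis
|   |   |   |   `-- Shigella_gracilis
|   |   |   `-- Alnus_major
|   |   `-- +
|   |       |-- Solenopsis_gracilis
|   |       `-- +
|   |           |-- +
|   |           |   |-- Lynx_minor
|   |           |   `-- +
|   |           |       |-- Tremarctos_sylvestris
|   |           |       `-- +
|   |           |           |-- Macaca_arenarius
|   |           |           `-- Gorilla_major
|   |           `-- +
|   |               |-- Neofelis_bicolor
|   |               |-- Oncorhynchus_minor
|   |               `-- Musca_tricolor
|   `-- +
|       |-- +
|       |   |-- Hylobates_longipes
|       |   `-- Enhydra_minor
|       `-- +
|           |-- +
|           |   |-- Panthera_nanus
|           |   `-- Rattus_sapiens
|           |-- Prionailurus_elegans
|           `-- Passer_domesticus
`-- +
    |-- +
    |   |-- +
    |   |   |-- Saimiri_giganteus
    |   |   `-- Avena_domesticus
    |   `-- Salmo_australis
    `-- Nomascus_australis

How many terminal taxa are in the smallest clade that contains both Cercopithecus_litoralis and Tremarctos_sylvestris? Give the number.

12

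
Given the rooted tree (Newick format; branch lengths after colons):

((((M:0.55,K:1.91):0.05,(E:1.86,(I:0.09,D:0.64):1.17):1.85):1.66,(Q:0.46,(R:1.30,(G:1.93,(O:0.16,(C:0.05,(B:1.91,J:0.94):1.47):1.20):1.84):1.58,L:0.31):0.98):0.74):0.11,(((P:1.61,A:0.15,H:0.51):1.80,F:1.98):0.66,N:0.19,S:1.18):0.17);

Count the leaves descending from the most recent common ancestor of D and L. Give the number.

13

The MRCA of D and L is the node subtending (((M,K),(E,(I,D))),(Q,(R,(G,(O,(C,(B,J)))),L))).
That clade contains 13 terminal taxa: B, C, D, E, G, I, J, K, L, M, O, Q, R.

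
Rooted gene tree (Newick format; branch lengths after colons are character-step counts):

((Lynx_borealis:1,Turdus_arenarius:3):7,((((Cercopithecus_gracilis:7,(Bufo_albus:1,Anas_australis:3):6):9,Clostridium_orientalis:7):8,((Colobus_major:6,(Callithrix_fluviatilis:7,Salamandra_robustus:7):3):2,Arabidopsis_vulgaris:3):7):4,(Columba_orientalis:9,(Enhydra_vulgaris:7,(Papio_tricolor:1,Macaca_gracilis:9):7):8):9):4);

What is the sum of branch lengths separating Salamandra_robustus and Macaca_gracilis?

The path runs Salamandra_robustus → … → MRCA → … → Macaca_gracilis; the MRCA is the node subtending ((((Cercopithecus_gracilis,(Bufo_albus,Anas_australis)),Clostridium_orientalis),((Colobus_major,(Callithrix_fluviatilis,Salamandra_robustus)),Arabidopsis_vulgaris)),(Columba_orientalis,(Enhydra_vulgaris,(Papio_tricolor,Macaca_gracilis)))).
Branch lengths along that path: 7 + 3 + 2 + 7 + 4 + 9 + 8 + 7 + 9 = 56.

56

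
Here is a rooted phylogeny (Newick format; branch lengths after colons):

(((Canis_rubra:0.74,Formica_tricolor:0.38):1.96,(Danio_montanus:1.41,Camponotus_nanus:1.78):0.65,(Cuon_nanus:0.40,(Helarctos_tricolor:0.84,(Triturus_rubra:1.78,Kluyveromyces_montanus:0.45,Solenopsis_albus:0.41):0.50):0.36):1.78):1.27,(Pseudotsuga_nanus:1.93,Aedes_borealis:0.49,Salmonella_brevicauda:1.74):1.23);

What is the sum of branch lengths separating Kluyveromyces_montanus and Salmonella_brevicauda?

7.33

The path runs Kluyveromyces_montanus → … → MRCA → … → Salmonella_brevicauda; the MRCA is the root of the tree.
Branch lengths along that path: 0.45 + 0.50 + 0.36 + 1.78 + 1.27 + 1.23 + 1.74 = 7.33.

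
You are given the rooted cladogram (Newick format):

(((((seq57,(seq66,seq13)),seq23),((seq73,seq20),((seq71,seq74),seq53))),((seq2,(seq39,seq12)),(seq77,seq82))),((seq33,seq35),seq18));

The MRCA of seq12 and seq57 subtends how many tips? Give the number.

14

The MRCA of seq12 and seq57 is the node subtending ((((seq57,(seq66,seq13)),seq23),((seq73,seq20),((seq71,seq74),seq53))),((seq2,(seq39,seq12)),(seq77,seq82))).
That clade contains 14 terminal taxa: seq12, seq13, seq2, seq20, seq23, seq39, seq53, seq57, seq66, seq71, seq73, seq74, seq77, seq82.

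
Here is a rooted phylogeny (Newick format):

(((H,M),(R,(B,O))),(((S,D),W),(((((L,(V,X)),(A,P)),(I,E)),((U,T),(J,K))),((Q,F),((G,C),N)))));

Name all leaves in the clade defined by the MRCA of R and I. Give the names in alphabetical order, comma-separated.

Tracing R: it sits inside (R,(B,O)).
Tracing I: it sits inside (I,E).
The smallest clade enclosing both is the whole tree (their MRCA is the root), so the answer is all 24 tips in alphabetical order.

A, B, C, D, E, F, G, H, I, J, K, L, M, N, O, P, Q, R, S, T, U, V, W, X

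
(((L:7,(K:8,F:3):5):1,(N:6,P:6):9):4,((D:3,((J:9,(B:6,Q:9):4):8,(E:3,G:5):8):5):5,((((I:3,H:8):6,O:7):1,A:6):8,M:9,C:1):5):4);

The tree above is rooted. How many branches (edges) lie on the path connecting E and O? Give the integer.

8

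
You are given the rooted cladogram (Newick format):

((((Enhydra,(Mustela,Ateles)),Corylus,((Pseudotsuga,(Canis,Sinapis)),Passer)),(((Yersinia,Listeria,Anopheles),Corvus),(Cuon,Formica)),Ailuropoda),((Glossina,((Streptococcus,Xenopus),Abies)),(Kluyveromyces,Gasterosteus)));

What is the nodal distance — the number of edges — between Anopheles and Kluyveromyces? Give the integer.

8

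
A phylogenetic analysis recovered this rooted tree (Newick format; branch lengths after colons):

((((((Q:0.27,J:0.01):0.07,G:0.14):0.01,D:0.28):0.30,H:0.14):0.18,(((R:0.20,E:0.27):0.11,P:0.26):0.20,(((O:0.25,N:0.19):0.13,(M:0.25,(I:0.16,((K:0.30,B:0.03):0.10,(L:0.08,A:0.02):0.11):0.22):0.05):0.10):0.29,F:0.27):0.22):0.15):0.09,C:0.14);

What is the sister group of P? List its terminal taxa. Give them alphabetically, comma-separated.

P attaches to the tree at the node subtending ((R,E),P).
The other lineage descending from that same node — the sister group — is (R,E); its 2 tips in alphabetical order are the answer.

E, R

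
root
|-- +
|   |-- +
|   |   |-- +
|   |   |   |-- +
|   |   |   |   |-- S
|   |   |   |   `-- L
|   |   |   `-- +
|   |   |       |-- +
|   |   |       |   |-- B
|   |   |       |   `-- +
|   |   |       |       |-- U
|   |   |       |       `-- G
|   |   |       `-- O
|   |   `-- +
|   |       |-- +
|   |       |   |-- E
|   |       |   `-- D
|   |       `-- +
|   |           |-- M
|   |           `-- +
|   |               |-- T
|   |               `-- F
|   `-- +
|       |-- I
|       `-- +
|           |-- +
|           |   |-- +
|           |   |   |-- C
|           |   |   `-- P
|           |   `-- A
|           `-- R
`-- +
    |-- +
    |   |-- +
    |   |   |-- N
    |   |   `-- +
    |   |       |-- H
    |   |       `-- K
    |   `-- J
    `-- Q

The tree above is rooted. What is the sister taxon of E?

D

E attaches to the tree at the node subtending (E,D).
The other lineage descending from that same node — the sister group — is the single tip D.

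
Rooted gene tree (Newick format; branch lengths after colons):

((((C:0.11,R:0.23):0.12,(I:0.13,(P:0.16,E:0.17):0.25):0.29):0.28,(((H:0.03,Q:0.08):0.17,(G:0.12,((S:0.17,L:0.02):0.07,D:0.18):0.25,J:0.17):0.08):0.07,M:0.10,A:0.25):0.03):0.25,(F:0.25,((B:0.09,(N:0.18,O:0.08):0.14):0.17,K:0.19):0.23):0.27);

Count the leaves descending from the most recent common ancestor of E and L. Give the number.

14

The MRCA of E and L is the node subtending (((C,R),(I,(P,E))),(((H,Q),(G,((S,L),D),J)),M,A)).
That clade contains 14 terminal taxa: A, C, D, E, G, H, I, J, L, M, P, Q, R, S.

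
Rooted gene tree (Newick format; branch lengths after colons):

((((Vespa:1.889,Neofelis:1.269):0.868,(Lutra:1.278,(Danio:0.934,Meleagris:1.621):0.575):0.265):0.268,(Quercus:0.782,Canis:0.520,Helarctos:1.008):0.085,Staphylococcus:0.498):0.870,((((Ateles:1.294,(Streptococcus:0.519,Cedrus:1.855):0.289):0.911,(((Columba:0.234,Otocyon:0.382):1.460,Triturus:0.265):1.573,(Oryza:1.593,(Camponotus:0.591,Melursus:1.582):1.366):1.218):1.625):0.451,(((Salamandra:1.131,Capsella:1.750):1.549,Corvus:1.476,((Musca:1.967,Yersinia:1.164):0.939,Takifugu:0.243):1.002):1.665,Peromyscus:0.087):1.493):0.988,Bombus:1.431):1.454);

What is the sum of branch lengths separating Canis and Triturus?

7.831

The path runs Canis → … → MRCA → … → Triturus; the MRCA is the root of the tree.
Branch lengths along that path: 0.520 + 0.085 + 0.870 + 1.454 + 0.988 + 0.451 + 1.625 + 1.573 + 0.265 = 7.831.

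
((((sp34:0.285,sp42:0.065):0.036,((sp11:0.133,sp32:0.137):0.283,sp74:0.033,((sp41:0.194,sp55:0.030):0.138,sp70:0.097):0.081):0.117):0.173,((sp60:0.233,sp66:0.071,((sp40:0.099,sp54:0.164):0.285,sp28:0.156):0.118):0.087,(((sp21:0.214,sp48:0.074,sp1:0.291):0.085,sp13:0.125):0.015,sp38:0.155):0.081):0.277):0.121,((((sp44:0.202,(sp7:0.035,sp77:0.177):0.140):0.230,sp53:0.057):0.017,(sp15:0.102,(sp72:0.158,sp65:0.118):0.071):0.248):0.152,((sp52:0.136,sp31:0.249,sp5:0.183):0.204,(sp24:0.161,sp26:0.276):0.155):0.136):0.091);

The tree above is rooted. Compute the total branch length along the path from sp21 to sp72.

1.513

The path runs sp21 → … → MRCA → … → sp72; the MRCA is the root of the tree.
Branch lengths along that path: 0.214 + 0.085 + 0.015 + 0.081 + 0.277 + 0.121 + 0.091 + 0.152 + 0.248 + 0.071 + 0.158 = 1.513.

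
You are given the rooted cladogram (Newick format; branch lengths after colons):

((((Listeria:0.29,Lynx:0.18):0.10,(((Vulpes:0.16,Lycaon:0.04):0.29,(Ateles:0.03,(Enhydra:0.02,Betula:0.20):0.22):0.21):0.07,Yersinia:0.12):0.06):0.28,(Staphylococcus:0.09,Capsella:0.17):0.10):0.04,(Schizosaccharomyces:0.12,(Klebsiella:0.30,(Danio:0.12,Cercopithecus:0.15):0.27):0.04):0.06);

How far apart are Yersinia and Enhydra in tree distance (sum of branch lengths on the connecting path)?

0.64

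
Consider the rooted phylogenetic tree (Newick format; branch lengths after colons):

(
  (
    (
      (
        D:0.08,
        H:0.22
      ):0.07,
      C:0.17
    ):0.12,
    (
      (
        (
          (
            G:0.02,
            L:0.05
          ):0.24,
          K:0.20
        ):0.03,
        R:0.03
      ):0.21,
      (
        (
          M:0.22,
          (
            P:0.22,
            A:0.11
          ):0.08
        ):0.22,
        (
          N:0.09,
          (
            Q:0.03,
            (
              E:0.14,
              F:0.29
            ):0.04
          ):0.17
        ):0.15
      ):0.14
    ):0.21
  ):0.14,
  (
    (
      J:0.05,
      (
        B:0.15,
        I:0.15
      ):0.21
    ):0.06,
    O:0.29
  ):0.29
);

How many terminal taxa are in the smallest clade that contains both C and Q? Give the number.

14

The MRCA of C and Q is the node subtending (((D,H),C),((((G,L),K),R),((M,(P,A)),(N,(Q,(E,F)))))).
That clade contains 14 terminal taxa: A, C, D, E, F, G, H, K, L, M, N, P, Q, R.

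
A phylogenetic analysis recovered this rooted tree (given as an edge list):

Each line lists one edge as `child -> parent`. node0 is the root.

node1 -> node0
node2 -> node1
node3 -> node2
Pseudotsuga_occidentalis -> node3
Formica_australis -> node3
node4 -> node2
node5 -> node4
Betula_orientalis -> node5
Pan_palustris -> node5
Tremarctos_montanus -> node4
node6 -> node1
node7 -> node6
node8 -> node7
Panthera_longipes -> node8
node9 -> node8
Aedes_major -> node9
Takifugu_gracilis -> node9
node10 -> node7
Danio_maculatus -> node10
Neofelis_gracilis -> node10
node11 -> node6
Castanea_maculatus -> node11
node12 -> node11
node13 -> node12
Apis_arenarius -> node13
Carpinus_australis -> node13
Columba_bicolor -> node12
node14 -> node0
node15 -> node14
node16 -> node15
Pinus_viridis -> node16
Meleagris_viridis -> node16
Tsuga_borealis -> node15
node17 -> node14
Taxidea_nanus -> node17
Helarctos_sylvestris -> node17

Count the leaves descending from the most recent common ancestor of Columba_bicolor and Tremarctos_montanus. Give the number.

The MRCA of Columba_bicolor and Tremarctos_montanus is the node subtending (((Pseudotsuga_occidentalis,Formica_australis),((Betula_orientalis,Pan_palustris),Tremarctos_montanus)),(((Panthera_longipes,(Aedes_major,Takifugu_gracilis)),(Danio_maculatus,Neofelis_gracilis)),(Castanea_maculatus,((Apis_arenarius,Carpinus_australis),Columba_bicolor)))).
That clade contains 14 terminal taxa: Aedes_major, Apis_arenarius, Betula_orientalis, Carpinus_australis, Castanea_maculatus, Columba_bicolor, Danio_maculatus, Formica_australis, Neofelis_gracilis, Pan_palustris, Panthera_longipes, Pseudotsuga_occidentalis, Takifugu_gracilis, Tremarctos_montanus.

14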